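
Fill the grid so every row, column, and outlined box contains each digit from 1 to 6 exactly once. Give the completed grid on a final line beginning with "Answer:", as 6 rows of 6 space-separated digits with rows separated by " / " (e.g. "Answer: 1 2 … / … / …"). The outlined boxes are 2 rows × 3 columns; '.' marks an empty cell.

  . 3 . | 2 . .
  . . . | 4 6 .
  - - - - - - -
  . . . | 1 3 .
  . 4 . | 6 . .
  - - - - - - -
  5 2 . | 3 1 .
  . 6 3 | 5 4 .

Step 1. [r2c2∈{1,5}] r2c2 is the only open cell in col 2 admitting 1. So r2c2=1.
Step 2. [r4c5∈{2,5}] col 5 places 2 nowhere but r4c5. So r4c5=2.
Step 3. [r4c6∈{5}] r4c6's peers cover all but 5 ⇒ r4c6=5.
Step 4. [r2c3∈{2,5}] in row 2, 5 fits only at r2c3. So r2c3=5.
Step 5. [r3c3∈{2,6}] 2 has one home in col 3: r3c3. So r3c3=2.
Step 6. [r1c3∈{4,6}] in col 3, 6 fits only at r1c3, so r1c3=6.
Step 7. [r4c1∈{1,3}] row 4 places 3 nowhere but r4c1. So r4c1=3.
Step 8. [r3c1∈{6}] only 6 remains possible at r3c1. So r3c1=6.
Step 9. [r6c1∈{1}] r6c1 is down to just 1, so r6c1=1.
Step 10. [r2c6∈{3}] nothing but 3 survives at r2c6 ⇒ r2c6=3.
Step 11. [r3c6∈{4}] r3c6 has the single candidate 4, so r3c6=4.
Step 12. [r5c6∈{6}] nothing but 6 survives at r5c6, so r5c6=6.
Step 13. [r2c1∈{2}] r2c1 is down to just 2. So r2c1=2.
Step 14. [r3c2∈{5}] r3c2's peers cover all but 5, so r3c2=5.
Step 15. [r5c3∈{4}] r5c3 has the single candidate 4, so r5c3=4.
Step 16. [r1c1∈{4}] r1c1's peers cover all but 4. So r1c1=4.
Step 17. [r1c5∈{5}] only 5 remains possible at r1c5, so r1c5=5.
Step 18. [r1c6∈{1}] r1c6's peers cover all but 1, so r1c6=1.
Step 19. [r6c6∈{2}] r6c6 has the single candidate 2 ⇒ r6c6=2.
Step 20. [r4c3∈{1}] r4c3's peers cover all but 1, so r4c3=1.

Answer: 4 3 6 2 5 1 / 2 1 5 4 6 3 / 6 5 2 1 3 4 / 3 4 1 6 2 5 / 5 2 4 3 1 6 / 1 6 3 5 4 2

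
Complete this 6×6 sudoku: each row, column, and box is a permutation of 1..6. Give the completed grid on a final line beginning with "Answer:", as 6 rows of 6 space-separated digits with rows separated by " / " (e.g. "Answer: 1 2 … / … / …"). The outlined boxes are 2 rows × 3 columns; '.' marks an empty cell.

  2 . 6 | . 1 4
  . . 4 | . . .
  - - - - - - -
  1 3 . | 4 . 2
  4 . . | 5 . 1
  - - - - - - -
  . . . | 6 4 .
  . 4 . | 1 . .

Step 1. [r2c1∈{3,5}] box 1 places 3 nowhere but r2c1 ⇒ r2c1=3.
Step 2. [r5c1∈{5}] only 5 remains possible at r5c1, so r5c1=5.
Step 3. [r6c5∈{2,3,5}] r6c5 is the only open cell in box 6 admitting 2 ⇒ r6c5=2.
Step 4. [r2c5∈{5,6}] col 5 places 5 nowhere but r2c5, so r2c5=5.
Step 5. [r5c3∈{1,2,3}] col 3 places 1 nowhere but r5c3, so r5c3=1.
Step 6. [r4c2∈{2,6}] in col 2, 6 fits only at r4c2 ⇒ r4c2=6.
Step 7. [r5c6∈{3}] r5c6 is down to just 3 ⇒ r5c6=3.
Step 8. [r4c3∈{2}] r4c3 has the single candidate 2, so r4c3=2.
Step 9. [r2c4∈{2}] r2c4 has the single candidate 2 ⇒ r2c4=2.
Step 10. [r3c3∈{5}] r3c3's peers cover all but 5, so r3c3=5.
Step 11. [r6c1∈{6}] nothing but 6 survives at r6c1. So r6c1=6.
Step 12. [r3c5∈{6}] nothing but 6 survives at r3c5 ⇒ r3c5=6.
Step 13. [r1c2∈{5}] only 5 remains possible at r1c2. So r1c2=5.
Step 14. [r4c5∈{3}] nothing but 3 survives at r4c5. So r4c5=3.
Step 15. [r2c6∈{6}] r2c6's peers cover all but 6, so r2c6=6.
Step 16. [r1c4∈{3}] r1c4 has the single candidate 3 ⇒ r1c4=3.
Step 17. [r5c2∈{2}] only 2 remains possible at r5c2, so r5c2=2.
Step 18. [r6c6∈{5}] r6c6 is down to just 5. So r6c6=5.
Step 19. [r2c2∈{1}] r2c2's peers cover all but 1 ⇒ r2c2=1.
Step 20. [r6c3∈{3}] r6c3 is down to just 3 ⇒ r6c3=3.

Answer: 2 5 6 3 1 4 / 3 1 4 2 5 6 / 1 3 5 4 6 2 / 4 6 2 5 3 1 / 5 2 1 6 4 3 / 6 4 3 1 2 5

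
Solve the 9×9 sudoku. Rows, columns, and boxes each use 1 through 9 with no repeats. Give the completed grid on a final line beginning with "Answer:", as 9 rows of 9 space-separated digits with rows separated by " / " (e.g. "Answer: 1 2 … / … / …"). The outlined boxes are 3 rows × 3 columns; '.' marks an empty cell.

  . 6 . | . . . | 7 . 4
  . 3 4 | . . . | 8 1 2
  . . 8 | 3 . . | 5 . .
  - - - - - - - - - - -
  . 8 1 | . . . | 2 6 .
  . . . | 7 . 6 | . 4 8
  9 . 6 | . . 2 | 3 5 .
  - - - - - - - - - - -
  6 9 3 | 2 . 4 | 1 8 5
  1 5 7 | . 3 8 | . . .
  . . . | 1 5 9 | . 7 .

Step 1. [r3c5∈{1,2,4,6,7,9}] across row 3, 4 lands solely at r3c5, so r3c5=4.
Step 2. [r1c3∈{2,5,9}] r1c3 is the only open cell in col 3 admitting 9 ⇒ r1c3=9.
Step 3. [r5c2∈{2}] only 2 remains possible at r5c2. So r5c2=2.
Step 4. [r4c5∈{9}] r4c5 is down to just 9, so r4c5=9.
Step 5. [r3c9∈{6,9}] row 3 places 6 nowhere but r3c9. So r3c9=6.
Step 6. [r8c7∈{4,6,9}] 4 has one home in row 8: r8c7. So r8c7=4.
Step 7. [r3c1∈{2,7}] in row 3, 2 fits only at r3c1, so r3c1=2.
Step 8. [r1c1∈{5}] nothing but 5 survives at r1c1, so r1c1=5.
Step 9. [r2c1∈{7}] r2c1 has the single candidate 7. So r2c1=7.
Step 10. [r1c6∈{1}] r1c6 is down to just 1, so r1c6=1.
Step 11. [r6c2∈{4,7}] across col 2, 7 lands solely at r6c2 ⇒ r6c2=7.
Step 12. [r4c1∈{3,4}] box 4 places 4 nowhere but r4c1 ⇒ r4c1=4.
Step 13. [r4c4∈{5}] nothing but 5 survives at r4c4 ⇒ r4c4=5.
Step 14. [r1c4∈{8}] r1c4 has the single candidate 8, so r1c4=8.
Step 15. [r2c5∈{6}] r2c5 has the single candidate 6 ⇒ r2c5=6.
Step 16. [r6c5∈{1,8}] in row 6, 8 fits only at r6c5, so r6c5=8.
Step 17. [r8c9∈{9}] only 9 remains possible at r8c9 ⇒ r8c9=9.
Step 18. [r4c6∈{3}] only 3 remains possible at r4c6, so r4c6=3.
Step 19. [r6c9∈{1}] r6c9 is down to just 1. So r6c9=1.
Step 20. [r3c8∈{9}] r3c8's peers cover all but 9. So r3c8=9.
Step 21. [r9c2∈{4}] r9c2 is down to just 4 ⇒ r9c2=4.
Step 22. [r5c7∈{9}] nothing but 9 survives at r5c7, so r5c7=9.
Step 23. [r5c1∈{3}] r5c1's peers cover all but 3, so r5c1=3.
Step 24. [r3c6∈{7}] r3c6 has the single candidate 7, so r3c6=7.
Step 25. [r9c7∈{6}] nothing but 6 survives at r9c7. So r9c7=6.
Step 26. [r2c4∈{9}] r2c4 is down to just 9 ⇒ r2c4=9.
Step 27. [r9c1∈{8}] only 8 remains possible at r9c1 ⇒ r9c1=8.
Step 28. [r2c6∈{5}] only 5 remains possible at r2c6 ⇒ r2c6=5.
Step 29. [r3c2∈{1}] only 1 remains possible at r3c2, so r3c2=1.
Step 30. [r6c4∈{4}] r6c4 is down to just 4, so r6c4=4.
Step 31. [r1c5∈{2}] r1c5's peers cover all but 2. So r1c5=2.
Step 32. [r1c8∈{3}] r1c8 has the single candidate 3 ⇒ r1c8=3.
Step 33. [r8c4∈{6}] only 6 remains possible at r8c4 ⇒ r8c4=6.
Step 34. [r9c3∈{2}] only 2 remains possible at r9c3. So r9c3=2.
Step 35. [r9c9∈{3}] r9c9 is down to just 3. So r9c9=3.
Step 36. [r7c5∈{7}] r7c5 is down to just 7. So r7c5=7.
Step 37. [r5c3∈{5}] nothing but 5 survives at r5c3 ⇒ r5c3=5.
Step 38. [r5c5∈{1}] nothing but 1 survives at r5c5. So r5c5=1.
Step 39. [r4c9∈{7}] nothing but 7 survives at r4c9, so r4c9=7.
Step 40. [r8c8∈{2}] nothing but 2 survives at r8c8, so r8c8=2.

Answer: 5 6 9 8 2 1 7 3 4 / 7 3 4 9 6 5 8 1 2 / 2 1 8 3 4 7 5 9 6 / 4 8 1 5 9 3 2 6 7 / 3 2 5 7 1 6 9 4 8 / 9 7 6 4 8 2 3 5 1 / 6 9 3 2 7 4 1 8 5 / 1 5 7 6 3 8 4 2 9 / 8 4 2 1 5 9 6 7 3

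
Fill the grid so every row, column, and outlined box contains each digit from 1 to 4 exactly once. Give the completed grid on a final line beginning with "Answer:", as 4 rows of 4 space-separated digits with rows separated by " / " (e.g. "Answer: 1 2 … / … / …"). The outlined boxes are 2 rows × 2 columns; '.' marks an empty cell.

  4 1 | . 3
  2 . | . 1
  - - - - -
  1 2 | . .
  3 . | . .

Step 1. [r3c4∈{4}] nothing but 4 survives at r3c4. So r3c4=4.
Step 2. [r4c4∈{2}] r4c4's peers cover all but 2. So r4c4=2.
Step 3. [r2c3∈{4}] r2c3's peers cover all but 4 ⇒ r2c3=4.
Step 4. [r4c2∈{4}] r4c2 is down to just 4. So r4c2=4.
Step 5. [r3c3∈{3}] only 3 remains possible at r3c3 ⇒ r3c3=3.
Step 6. [r4c3∈{1}] nothing but 1 survives at r4c3. So r4c3=1.
Step 7. [r2c2∈{3}] r2c2's peers cover all but 3. So r2c2=3.
Step 8. [r1c3∈{2}] r1c3 is down to just 2. So r1c3=2.

Answer: 4 1 2 3 / 2 3 4 1 / 1 2 3 4 / 3 4 1 2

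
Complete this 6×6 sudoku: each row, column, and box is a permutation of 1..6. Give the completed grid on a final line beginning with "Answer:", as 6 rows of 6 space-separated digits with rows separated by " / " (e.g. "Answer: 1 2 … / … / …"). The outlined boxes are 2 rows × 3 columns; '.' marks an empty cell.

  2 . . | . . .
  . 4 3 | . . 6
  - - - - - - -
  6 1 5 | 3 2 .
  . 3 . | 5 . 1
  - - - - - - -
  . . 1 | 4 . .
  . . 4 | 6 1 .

Step 1. [r2c5∈{5}] only 5 remains possible at r2c5. So r2c5=5.
Step 2. [r5c5∈{3}] r5c5 has the single candidate 3, so r5c5=3.
Step 3. [r5c1∈{5}] r5c1 has the single candidate 5, so r5c1=5.
Step 4. [r3c6∈{4}] r3c6 is down to just 4 ⇒ r3c6=4.
Step 5. [r5c2∈{2,6}] across row 5, 6 lands solely at r5c2. So r5c2=6.
Step 6. [r6c6∈{2,5}] 5 has one home in row 6: r6c6. So r6c6=5.
Step 7. [r1c4∈{1}] r1c4's peers cover all but 1. So r1c4=1.
Step 8. [r5c6∈{2}] nothing but 2 survives at r5c6 ⇒ r5c6=2.
Step 9. [r4c3∈{2}] nothing but 2 survives at r4c3. So r4c3=2.
Step 10. [r6c2∈{2}] r6c2 is down to just 2, so r6c2=2.
Step 11. [r1c5∈{4}] nothing but 4 survives at r1c5 ⇒ r1c5=4.
Step 12. [r2c1∈{1}] nothing but 1 survives at r2c1. So r2c1=1.
Step 13. [r6c1∈{3}] r6c1 is down to just 3. So r6c1=3.
Step 14. [r2c4∈{2}] nothing but 2 survives at r2c4, so r2c4=2.
Step 15. [r4c1∈{4}] nothing but 4 survives at r4c1 ⇒ r4c1=4.
Step 16. [r1c6∈{3}] r1c6 has the single candidate 3, so r1c6=3.
Step 17. [r4c5∈{6}] nothing but 6 survives at r4c5. So r4c5=6.
Step 18. [r1c2∈{5}] only 5 remains possible at r1c2, so r1c2=5.
Step 19. [r1c3∈{6}] r1c3 has the single candidate 6. So r1c3=6.

Answer: 2 5 6 1 4 3 / 1 4 3 2 5 6 / 6 1 5 3 2 4 / 4 3 2 5 6 1 / 5 6 1 4 3 2 / 3 2 4 6 1 5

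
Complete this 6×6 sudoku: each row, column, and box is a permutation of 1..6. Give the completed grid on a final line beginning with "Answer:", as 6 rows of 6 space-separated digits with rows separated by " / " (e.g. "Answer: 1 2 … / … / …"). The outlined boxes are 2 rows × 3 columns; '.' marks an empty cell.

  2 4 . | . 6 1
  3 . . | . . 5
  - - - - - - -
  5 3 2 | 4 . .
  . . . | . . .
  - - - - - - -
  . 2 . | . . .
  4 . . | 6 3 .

Step 1. [r4c6∈{2,3,6}] col 6 places 3 nowhere but r4c6, so r4c6=3.
Step 2. [r3c5∈{1}] r3c5's peers cover all but 1. So r3c5=1.
Step 3. [r5c3∈{1,3,5,6}] in row 5, 3 fits only at r5c3, so r5c3=3.
Step 4. [r4c3∈{1,4,6}] in row 4, 4 fits only at r4c3. So r4c3=4.
Step 5. [r2c4∈{2}] nothing but 2 survives at r2c4. So r2c4=2.
Step 6. [r4c4∈{5}] nothing but 5 survives at r4c4. So r4c4=5.
Step 7. [r5c1∈{1,6}] r5c1 is the only open cell in row 5 admitting 6, so r5c1=6.
Step 8. [r2c3∈{1,6}] 6 has one home in col 3: r2c3 ⇒ r2c3=6.
Step 9. [r6c2∈{1,5}] in col 2, 5 fits only at r6c2. So r6c2=5.
Step 10. [r5c6∈{4}] nothing but 4 survives at r5c6 ⇒ r5c6=4.
Step 11. [r4c1∈{1}] r4c1 has the single candidate 1. So r4c1=1.
Step 12. [r1c4∈{3}] nothing but 3 survives at r1c4. So r1c4=3.
Step 13. [r6c6∈{2}] r6c6 is down to just 2 ⇒ r6c6=2.
Step 14. [r3c6∈{6}] r3c6 has the single candidate 6, so r3c6=6.
Step 15. [r2c2∈{1}] nothing but 1 survives at r2c2, so r2c2=1.
Step 16. [r4c2∈{6}] r4c2 is down to just 6. So r4c2=6.
Step 17. [r5c5∈{5}] r5c5 has the single candidate 5 ⇒ r5c5=5.
Step 18. [r6c3∈{1}] only 1 remains possible at r6c3. So r6c3=1.
Step 19. [r5c4∈{1}] only 1 remains possible at r5c4 ⇒ r5c4=1.
Step 20. [r4c5∈{2}] only 2 remains possible at r4c5. So r4c5=2.
Step 21. [r2c5∈{4}] r2c5's peers cover all but 4 ⇒ r2c5=4.
Step 22. [r1c3∈{5}] r1c3's peers cover all but 5 ⇒ r1c3=5.

Answer: 2 4 5 3 6 1 / 3 1 6 2 4 5 / 5 3 2 4 1 6 / 1 6 4 5 2 3 / 6 2 3 1 5 4 / 4 5 1 6 3 2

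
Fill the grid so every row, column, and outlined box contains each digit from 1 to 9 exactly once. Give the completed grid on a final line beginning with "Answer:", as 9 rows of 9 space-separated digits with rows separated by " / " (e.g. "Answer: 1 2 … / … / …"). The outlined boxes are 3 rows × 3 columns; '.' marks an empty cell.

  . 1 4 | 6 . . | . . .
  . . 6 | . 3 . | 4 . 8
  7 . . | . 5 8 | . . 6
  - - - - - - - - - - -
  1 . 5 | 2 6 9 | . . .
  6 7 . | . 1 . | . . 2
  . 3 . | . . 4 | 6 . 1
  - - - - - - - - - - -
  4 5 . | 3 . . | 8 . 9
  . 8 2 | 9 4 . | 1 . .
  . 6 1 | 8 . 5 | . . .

Step 1. [r5c8∈{3,4,5,8,9}] across row 5, 4 lands solely at r5c8. So r5c8=4.
Step 2. [r1c1∈{2,3,5,8,9}] 8 has one home in row 1: r1c1. So r1c1=8.
Step 3. [r7c6∈{1,2,6,7}] in row 7, 1 fits only at r7c6. So r7c6=1.
Step 4. [r1c5∈{2,7,9}] 9 has one home in col 5: r1c5. So r1c5=9.
Step 5. [r7c8∈{2,6,7}] across row 7, 6 lands solely at r7c8, so r7c8=6.
Step 6. [r8c1∈{3}] r8c1 has the single candidate 3 ⇒ r8c1=3.
Step 7. [r3c3∈{3,9}] in col 3, 3 fits only at r3c3. So r3c3=3.
Step 8. [r4c8∈{3,7,8}] in row 4, 8 fits only at r4c8 ⇒ r4c8=8.
Step 9. [r2c1∈{2,5,9}] r2c1 is the only open cell in col 1 admitting 5. So r2c1=5.
Step 10. [r6c5∈{7,8}] in col 5, 8 fits only at r6c5, so r6c5=8.
Step 11. [r6c3∈{9}] only 9 remains possible at r6c3 ⇒ r6c3=9.
Step 12. [r5c7∈{3,5,9}] row 5 places 9 nowhere but r5c7. So r5c7=9.
Step 13. [r3c7∈{2}] r3c7's peers cover all but 2, so r3c7=2.
Step 14. [r1c7∈{3,5,7}] r1c7 is the only open cell in col 7 admitting 5, so r1c7=5.
Step 15. [r6c4∈{5,7}] across box 5, 7 lands solely at r6c4, so r6c4=7.
Step 16. [r9c8∈{2,3,7}] across col 8, 2 lands solely at r9c8. So r9c8=2.
Step 17. [r9c5∈{7}] r9c5 has the single candidate 7 ⇒ r9c5=7.
Step 18. [r1c8∈{3,7}] col 8 places 3 nowhere but r1c8. So r1c8=3.
Step 19. [r1c9∈{7}] r1c9's peers cover all but 7. So r1c9=7.
Step 20. [r4c9∈{3}] r4c9's peers cover all but 3. So r4c9=3.
Step 21. [r2c2∈{2,9}] in col 2, 2 fits only at r2c2, so r2c2=2.
Step 22. [r2c4∈{1}] r2c4 is down to just 1 ⇒ r2c4=1.
Step 23. [r3c8∈{1,9}] across row 3, 1 lands solely at r3c8, so r3c8=1.
Step 24. [r8c9∈{5}] only 5 remains possible at r8c9 ⇒ r8c9=5.
Step 25. [r7c5∈{2}] r7c5 has the single candidate 2. So r7c5=2.
Step 26. [r9c7∈{3}] only 3 remains possible at r9c7 ⇒ r9c7=3.
Step 27. [r7c3∈{7}] r7c3 is down to just 7. So r7c3=7.
Step 28. [r1c6∈{2}] only 2 remains possible at r1c6. So r1c6=2.
Step 29. [r5c6∈{3}] r5c6 has the single candidate 3, so r5c6=3.
Step 30. [r9c9∈{4}] r9c9 is down to just 4 ⇒ r9c9=4.
Step 31. [r8c8∈{7}] r8c8 has the single candidate 7, so r8c8=7.
Step 32. [r4c7∈{7}] r4c7 has the single candidate 7, so r4c7=7.
Step 33. [r3c4∈{4}] r3c4 is down to just 4. So r3c4=4.
Step 34. [r9c1∈{9}] r9c1's peers cover all but 9 ⇒ r9c1=9.
Step 35. [r8c6∈{6}] nothing but 6 survives at r8c6 ⇒ r8c6=6.
Step 36. [r3c2∈{9}] nothing but 9 survives at r3c2, so r3c2=9.
Step 37. [r4c2∈{4}] r4c2 has the single candidate 4, so r4c2=4.
Step 38. [r6c1∈{2}] nothing but 2 survives at r6c1 ⇒ r6c1=2.
Step 39. [r6c8∈{5}] nothing but 5 survives at r6c8, so r6c8=5.
Step 40. [r5c3∈{8}] r5c3 has the single candidate 8 ⇒ r5c3=8.
Step 41. [r5c4∈{5}] r5c4 is down to just 5, so r5c4=5.
Step 42. [r2c6∈{7}] r2c6 has the single candidate 7, so r2c6=7.
Step 43. [r2c8∈{9}] only 9 remains possible at r2c8, so r2c8=9.

Answer: 8 1 4 6 9 2 5 3 7 / 5 2 6 1 3 7 4 9 8 / 7 9 3 4 5 8 2 1 6 / 1 4 5 2 6 9 7 8 3 / 6 7 8 5 1 3 9 4 2 / 2 3 9 7 8 4 6 5 1 / 4 5 7 3 2 1 8 6 9 / 3 8 2 9 4 6 1 7 5 / 9 6 1 8 7 5 3 2 4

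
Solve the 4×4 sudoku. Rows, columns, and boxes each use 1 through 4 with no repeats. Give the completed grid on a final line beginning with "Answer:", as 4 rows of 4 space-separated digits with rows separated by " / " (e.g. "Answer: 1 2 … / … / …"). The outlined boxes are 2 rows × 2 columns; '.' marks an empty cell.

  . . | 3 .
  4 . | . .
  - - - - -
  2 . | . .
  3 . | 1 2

Step 1. [r3c2∈{1,4}] across row 3, 1 lands solely at r3c2. So r3c2=1.
Step 2. [r1c4∈{1,4}] 4 has one home in row 1: r1c4. So r1c4=4.
Step 3. [r1c2∈{2}] r1c2 has the single candidate 2 ⇒ r1c2=2.
Step 4. [r3c4∈{3}] r3c4 is down to just 3, so r3c4=3.
Step 5. [r3c3∈{4}] r3c3 is down to just 4 ⇒ r3c3=4.
Step 6. [r4c2∈{4}] only 4 remains possible at r4c2. So r4c2=4.
Step 7. [r1c1∈{1}] only 1 remains possible at r1c1 ⇒ r1c1=1.
Step 8. [r2c3∈{2}] nothing but 2 survives at r2c3 ⇒ r2c3=2.
Step 9. [r2c2∈{3}] r2c2 has the single candidate 3 ⇒ r2c2=3.
Step 10. [r2c4∈{1}] r2c4 has the single candidate 1. So r2c4=1.

Answer: 1 2 3 4 / 4 3 2 1 / 2 1 4 3 / 3 4 1 2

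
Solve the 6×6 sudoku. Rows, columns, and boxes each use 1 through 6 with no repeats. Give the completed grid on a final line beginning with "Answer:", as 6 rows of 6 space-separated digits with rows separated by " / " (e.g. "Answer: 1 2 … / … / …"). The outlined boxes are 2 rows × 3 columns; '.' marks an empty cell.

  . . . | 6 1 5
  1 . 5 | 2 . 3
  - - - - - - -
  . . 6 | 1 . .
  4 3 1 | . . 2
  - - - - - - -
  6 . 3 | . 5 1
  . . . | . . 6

Step 1. [r5c2∈{2,4}] in row 5, 2 fits only at r5c2, so r5c2=2.
Step 2. [r6c3∈{4}] nothing but 4 survives at r6c3 ⇒ r6c3=4.
Step 3. [r3c1∈{2,5}] in row 3, 2 fits only at r3c1, so r3c1=2.
Step 4. [r2c5∈{4}] r2c5 is down to just 4. So r2c5=4.
Step 5. [r3c5∈{3}] r3c5 is down to just 3, so r3c5=3.
Step 6. [r6c2∈{1,5}] across row 6, 1 lands solely at r6c2 ⇒ r6c2=1.
Step 7. [r1c3∈{2}] nothing but 2 survives at r1c3. So r1c3=2.
Step 8. [r6c5∈{2}] nothing but 2 survives at r6c5, so r6c5=2.
Step 9. [r1c1∈{3}] nothing but 3 survives at r1c1, so r1c1=3.
Step 10. [r1c2∈{4}] r1c2's peers cover all but 4. So r1c2=4.
Step 11. [r4c5∈{6}] r4c5 has the single candidate 6, so r4c5=6.
Step 12. [r4c4∈{5}] only 5 remains possible at r4c4 ⇒ r4c4=5.
Step 13. [r5c4∈{4}] only 4 remains possible at r5c4 ⇒ r5c4=4.
Step 14. [r6c1∈{5}] nothing but 5 survives at r6c1, so r6c1=5.
Step 15. [r3c6∈{4}] only 4 remains possible at r3c6 ⇒ r3c6=4.
Step 16. [r3c2∈{5}] nothing but 5 survives at r3c2, so r3c2=5.
Step 17. [r6c4∈{3}] nothing but 3 survives at r6c4. So r6c4=3.
Step 18. [r2c2∈{6}] only 6 remains possible at r2c2 ⇒ r2c2=6.

Answer: 3 4 2 6 1 5 / 1 6 5 2 4 3 / 2 5 6 1 3 4 / 4 3 1 5 6 2 / 6 2 3 4 5 1 / 5 1 4 3 2 6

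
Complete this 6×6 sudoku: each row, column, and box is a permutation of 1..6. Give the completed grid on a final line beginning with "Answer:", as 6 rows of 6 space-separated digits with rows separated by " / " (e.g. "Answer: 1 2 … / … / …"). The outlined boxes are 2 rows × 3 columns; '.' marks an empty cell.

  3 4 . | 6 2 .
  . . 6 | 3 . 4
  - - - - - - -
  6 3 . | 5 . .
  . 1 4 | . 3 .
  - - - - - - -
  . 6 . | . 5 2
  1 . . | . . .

Step 1. [r3c3∈{2}] nothing but 2 survives at r3c3, so r3c3=2.
Step 2. [r3c6∈{1}] r3c6's peers cover all but 1 ⇒ r3c6=1.
Step 3. [r6c2∈{2,5}] in row 6, 2 fits only at r6c2. So r6c2=2.
Step 4. [r6c5∈{4,6}] r6c5 is the only open cell in col 5 admitting 6 ⇒ r6c5=6.
Step 5. [r6c3∈{3,5}] row 6 places 5 nowhere but r6c3. So r6c3=5.
Step 6. [r5c1∈{4}] nothing but 4 survives at r5c1. So r5c1=4.
Step 7. [r4c1∈{5}] r4c1 has the single candidate 5 ⇒ r4c1=5.
Step 8. [r6c6∈{3}] only 3 remains possible at r6c6, so r6c6=3.
Step 9. [r4c6∈{6}] only 6 remains possible at r4c6, so r4c6=6.
Step 10. [r4c4∈{2}] r4c4's peers cover all but 2. So r4c4=2.
Step 11. [r2c2∈{5}] r2c2 is down to just 5. So r2c2=5.
Step 12. [r2c5∈{1}] r2c5 has the single candidate 1 ⇒ r2c5=1.
Step 13. [r1c6∈{5}] r1c6's peers cover all but 5, so r1c6=5.
Step 14. [r5c4∈{1}] r5c4 is down to just 1, so r5c4=1.
Step 15. [r5c3∈{3}] only 3 remains possible at r5c3 ⇒ r5c3=3.
Step 16. [r3c5∈{4}] r3c5's peers cover all but 4, so r3c5=4.
Step 17. [r2c1∈{2}] only 2 remains possible at r2c1 ⇒ r2c1=2.
Step 18. [r6c4∈{4}] r6c4's peers cover all but 4 ⇒ r6c4=4.
Step 19. [r1c3∈{1}] r1c3's peers cover all but 1 ⇒ r1c3=1.

Answer: 3 4 1 6 2 5 / 2 5 6 3 1 4 / 6 3 2 5 4 1 / 5 1 4 2 3 6 / 4 6 3 1 5 2 / 1 2 5 4 6 3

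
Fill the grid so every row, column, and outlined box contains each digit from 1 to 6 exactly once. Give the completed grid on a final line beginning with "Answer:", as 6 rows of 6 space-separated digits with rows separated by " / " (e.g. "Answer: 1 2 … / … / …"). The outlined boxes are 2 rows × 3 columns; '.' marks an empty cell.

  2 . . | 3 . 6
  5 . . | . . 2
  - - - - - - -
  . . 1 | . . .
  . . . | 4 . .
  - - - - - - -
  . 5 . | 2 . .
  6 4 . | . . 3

Step 1. [r4c1∈{3}] r4c1 is down to just 3 ⇒ r4c1=3.
Step 2. [r1c5∈{1,4,5}] in row 1, 5 fits only at r1c5 ⇒ r1c5=5.
Step 3. [r6c5∈{1}] nothing but 1 survives at r6c5, so r6c5=1.
Step 4. [r3c4∈{5,6}] 6 has one home in col 4: r3c4 ⇒ r3c4=6.
Step 5. [r3c2∈{2}] r3c2 is down to just 2 ⇒ r3c2=2.
Step 6. [r2c2∈{1,3,6}] col 2 places 3 nowhere but r2c2. So r2c2=3.
Step 7. [r4c3∈{5,6}] 5 has one home in col 3: r4c3, so r4c3=5.
Step 8. [r2c5∈{4}] r2c5 is down to just 4 ⇒ r2c5=4.
Step 9. [r3c1∈{4}] r3c1 has the single candidate 4. So r3c1=4.
Step 10. [r1c2∈{1}] r1c2 is down to just 1, so r1c2=1.
Step 11. [r4c5∈{2}] r4c5 is down to just 2, so r4c5=2.
Step 12. [r5c3∈{3}] only 3 remains possible at r5c3. So r5c3=3.
Step 13. [r4c2∈{6}] nothing but 6 survives at r4c2, so r4c2=6.
Step 14. [r5c1∈{1}] nothing but 1 survives at r5c1 ⇒ r5c1=1.
Step 15. [r3c5∈{3}] r3c5 is down to just 3 ⇒ r3c5=3.
Step 16. [r6c4∈{5}] r6c4 is down to just 5. So r6c4=5.
Step 17. [r6c3∈{2}] only 2 remains possible at r6c3. So r6c3=2.
Step 18. [r1c3∈{4}] r1c3 is down to just 4 ⇒ r1c3=4.
Step 19. [r5c5∈{6}] only 6 remains possible at r5c5, so r5c5=6.
Step 20. [r5c6∈{4}] r5c6 has the single candidate 4. So r5c6=4.
Step 21. [r4c6∈{1}] only 1 remains possible at r4c6 ⇒ r4c6=1.
Step 22. [r3c6∈{5}] r3c6's peers cover all but 5. So r3c6=5.
Step 23. [r2c3∈{6}] nothing but 6 survives at r2c3. So r2c3=6.
Step 24. [r2c4∈{1}] r2c4's peers cover all but 1, so r2c4=1.

Answer: 2 1 4 3 5 6 / 5 3 6 1 4 2 / 4 2 1 6 3 5 / 3 6 5 4 2 1 / 1 5 3 2 6 4 / 6 4 2 5 1 3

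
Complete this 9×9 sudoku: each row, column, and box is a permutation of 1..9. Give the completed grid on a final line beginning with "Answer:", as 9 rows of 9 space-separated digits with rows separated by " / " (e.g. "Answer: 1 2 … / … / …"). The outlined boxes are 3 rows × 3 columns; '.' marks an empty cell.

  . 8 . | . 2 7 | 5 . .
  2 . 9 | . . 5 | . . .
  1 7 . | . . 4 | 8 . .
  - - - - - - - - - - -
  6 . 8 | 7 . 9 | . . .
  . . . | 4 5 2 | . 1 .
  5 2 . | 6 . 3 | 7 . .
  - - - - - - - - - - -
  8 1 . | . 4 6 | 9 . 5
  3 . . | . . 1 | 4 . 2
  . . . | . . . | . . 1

Step 1. [r6c5∈{1,8}] 8 has one home in box 5: r6c5 ⇒ r6c5=8.
Step 2. [r1c1∈{4}] nothing but 4 survives at r1c1, so r1c1=4.
Step 3. [r3c3∈{3,5,6}] 5 has one home in row 3: r3c3, so r3c3=5.
Step 4. [r2c7∈{1,3,6}] col 7 places 1 nowhere but r2c7. So r2c7=1.
Step 5. [r3c8∈{2,3,6,9}] r3c8 is the only open cell in row 3 admitting 2 ⇒ r3c8=2.
Step 6. [r2c9∈{3,4,6,7}] col 9 places 7 nowhere but r2c9, so r2c9=7.
Step 7. [r2c8∈{3,4,6}] in row 2, 4 fits only at r2c8 ⇒ r2c8=4.
Step 8. [r5c9∈{3,6,8,9}] in row 5, 8 fits only at r5c9. So r5c9=8.
Step 9. [r9c6∈{8}] r9c6 is down to just 8. So r9c6=8.
Step 10. [r5c7∈{3,6}] across row 5, 6 lands solely at r5c7, so r5c7=6.
Step 11. [r9c7∈{3}] nothing but 3 survives at r9c7, so r9c7=3.
Step 12. [r7c4∈{2,3}] in row 7, 3 fits only at r7c4. So r7c4=3.
Step 13. [r3c4∈{9}] r3c4 is down to just 9. So r3c4=9.
Step 14. [r7c8∈{7}] r7c8's peers cover all but 7. So r7c8=7.
Step 15. [r9c8∈{6}] r9c8 has the single candidate 6 ⇒ r9c8=6.
Step 16. [r9c4∈{2,5}] r9c4 is the only open cell in col 4 admitting 2. So r9c4=2.
Step 17. [r9c2∈{4,5,9}] 5 has one home in row 9: r9c2 ⇒ r9c2=5.
Step 18. [r4c2∈{3,4}] col 2 places 4 nowhere but r4c2. So r4c2=4.
Step 19. [r4c9∈{3}] only 3 remains possible at r4c9 ⇒ r4c9=3.
Step 20. [r3c5∈{3,6}] 3 has one home in row 3: r3c5 ⇒ r3c5=3.
Step 21. [r2c2∈{3,6}] 3 has one home in row 2: r2c2, so r2c2=3.
Step 22. [r5c2∈{9}] only 9 remains possible at r5c2. So r5c2=9.
Step 23. [r9c1∈{7,9}] across col 1, 9 lands solely at r9c1, so r9c1=9.
Step 24. [r6c8∈{9}] nothing but 9 survives at r6c8 ⇒ r6c8=9.
Step 25. [r1c3∈{6}] only 6 remains possible at r1c3 ⇒ r1c3=6.
Step 26. [r8c3∈{7}] only 7 remains possible at r8c3 ⇒ r8c3=7.
Step 27. [r5c3∈{3}] only 3 remains possible at r5c3 ⇒ r5c3=3.
Step 28. [r6c3∈{1}] r6c3 has the single candidate 1 ⇒ r6c3=1.
Step 29. [r6c9∈{4}] r6c9 is down to just 4 ⇒ r6c9=4.
Step 30. [r3c9∈{6}] only 6 remains possible at r3c9. So r3c9=6.
Step 31. [r8c8∈{8}] r8c8's peers cover all but 8, so r8c8=8.
Step 32. [r1c4∈{1}] r1c4's peers cover all but 1, so r1c4=1.
Step 33. [r8c5∈{9}] r8c5 has the single candidate 9 ⇒ r8c5=9.
Step 34. [r2c4∈{8}] nothing but 8 survives at r2c4. So r2c4=8.
Step 35. [r4c7∈{2}] r4c7 has the single candidate 2. So r4c7=2.
Step 36. [r7c3∈{2}] nothing but 2 survives at r7c3. So r7c3=2.
Step 37. [r8c2∈{6}] r8c2's peers cover all but 6. So r8c2=6.
Step 38. [r2c5∈{6}] r2c5 is down to just 6. So r2c5=6.
Step 39. [r4c8∈{5}] only 5 remains possible at r4c8. So r4c8=5.
Step 40. [r9c3∈{4}] r9c3 has the single candidate 4. So r9c3=4.
Step 41. [r8c4∈{5}] r8c4 is down to just 5 ⇒ r8c4=5.
Step 42. [r9c5∈{7}] r9c5's peers cover all but 7 ⇒ r9c5=7.
Step 43. [r5c1∈{7}] only 7 remains possible at r5c1. So r5c1=7.
Step 44. [r1c8∈{3}] nothing but 3 survives at r1c8, so r1c8=3.
Step 45. [r1c9∈{9}] r1c9 is down to just 9 ⇒ r1c9=9.
Step 46. [r4c5∈{1}] r4c5 is down to just 1. So r4c5=1.

Answer: 4 8 6 1 2 7 5 3 9 / 2 3 9 8 6 5 1 4 7 / 1 7 5 9 3 4 8 2 6 / 6 4 8 7 1 9 2 5 3 / 7 9 3 4 5 2 6 1 8 / 5 2 1 6 8 3 7 9 4 / 8 1 2 3 4 6 9 7 5 / 3 6 7 5 9 1 4 8 2 / 9 5 4 2 7 8 3 6 1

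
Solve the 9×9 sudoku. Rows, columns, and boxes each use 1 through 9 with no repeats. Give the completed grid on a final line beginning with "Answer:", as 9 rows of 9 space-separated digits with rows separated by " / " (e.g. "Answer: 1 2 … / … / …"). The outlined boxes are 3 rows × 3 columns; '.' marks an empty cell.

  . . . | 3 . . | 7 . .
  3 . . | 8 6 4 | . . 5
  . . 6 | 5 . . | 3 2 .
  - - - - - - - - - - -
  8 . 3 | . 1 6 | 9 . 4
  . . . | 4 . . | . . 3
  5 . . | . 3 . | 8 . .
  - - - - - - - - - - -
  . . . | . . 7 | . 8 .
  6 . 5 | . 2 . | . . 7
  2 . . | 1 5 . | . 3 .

Step 1. [r1c5∈{9}] r1c5 is down to just 9, so r1c5=9.
Step 2. [r2c7∈{1}] nothing but 1 survives at r2c7, so r2c7=1.
Step 3. [r8c4∈{9}] r8c4 has the single candidate 9 ⇒ r8c4=9.
Step 4. [r1c8∈{4,6}] box 3 places 4 nowhere but r1c8 ⇒ r1c8=4.
Step 5. [r1c1∈{1}] r1c1 has the single candidate 1, so r1c1=1.
Step 6. [r5c6∈{2,5,8,9}] r5c6 is the only open cell in col 6 admitting 5, so r5c6=5.
Step 7. [r7c2∈{1,3,4,9}] 3 has one home in row 7: r7c2 ⇒ r7c2=3.
Step 8. [r1c9∈{6,8}] in row 1, 6 fits only at r1c9, so r1c9=6.
Step 9. [r9c9∈{9}] r9c9's peers cover all but 9 ⇒ r9c9=9.
Step 10. [r8c8∈{1}] r8c8 is down to just 1, so r8c8=1.
Step 11. [r7c3∈{1,4,9}] in row 7, 1 fits only at r7c3, so r7c3=1.
Step 12. [r5c2∈{1,2,6,7,9}] row 5 places 1 nowhere but r5c2 ⇒ r5c2=1.
Step 13. [r6c2∈{2,4,6,7,9}] 6 has one home in col 2: r6c2, so r6c2=6.
Step 14. [r6c3∈{2,4,7,9}] row 6 places 4 nowhere but r6c3, so r6c3=4.
Step 15. [r7c7∈{2,4,5,6}] row 7 places 5 nowhere but r7c7 ⇒ r7c7=5.
Step 16. [r7c1∈{4,9}] in row 7, 9 fits only at r7c1. So r7c1=9.
Step 17. [r5c1∈{7}] r5c1 has the single candidate 7 ⇒ r5c1=7.
Step 18. [r3c2∈{4,7,8,9}] row 3 places 9 nowhere but r3c2 ⇒ r3c2=9.
Step 19. [r4c2∈{2}] nothing but 2 survives at r4c2. So r4c2=2.
Step 20. [r9c6∈{8}] r9c6 is down to just 8. So r9c6=8.
Step 21. [r6c4∈{2,7}] col 4 places 2 nowhere but r6c4, so r6c4=2.
Step 22. [r2c2∈{7}] nothing but 7 survives at r2c2, so r2c2=7.
Step 23. [r8c7∈{4}] r8c7's peers cover all but 4. So r8c7=4.
Step 24. [r1c3∈{2,8}] col 3 places 8 nowhere but r1c3. So r1c3=8.
Step 25. [r4c8∈{5,7}] 5 has one home in row 4: r4c8 ⇒ r4c8=5.
Step 26. [r5c8∈{6}] r5c8's peers cover all but 6 ⇒ r5c8=6.
Step 27. [r5c7∈{2}] only 2 remains possible at r5c7. So r5c7=2.
Step 28. [r1c2∈{5}] r1c2 has the single candidate 5. So r1c2=5.
Step 29. [r7c5∈{4}] nothing but 4 survives at r7c5 ⇒ r7c5=4.
Step 30. [r3c1∈{4}] only 4 remains possible at r3c1 ⇒ r3c1=4.
Step 31. [r9c2∈{4}] r9c2 is down to just 4. So r9c2=4.
Step 32. [r6c8∈{7}] nothing but 7 survives at r6c8. So r6c8=7.
Step 33. [r5c5∈{8}] r5c5 has the single candidate 8 ⇒ r5c5=8.
Step 34. [r6c6∈{9}] r6c6 is down to just 9 ⇒ r6c6=9.
Step 35. [r4c4∈{7}] r4c4's peers cover all but 7. So r4c4=7.
Step 36. [r3c6∈{1}] only 1 remains possible at r3c6. So r3c6=1.
Step 37. [r3c9∈{8}] only 8 remains possible at r3c9. So r3c9=8.
Step 38. [r8c2∈{8}] r8c2 has the single candidate 8, so r8c2=8.
Step 39. [r9c7∈{6}] r9c7 has the single candidate 6, so r9c7=6.
Step 40. [r1c6∈{2}] r1c6 is down to just 2 ⇒ r1c6=2.
Step 41. [r2c8∈{9}] r2c8's peers cover all but 9. So r2c8=9.
Step 42. [r5c3∈{9}] r5c3's peers cover all but 9, so r5c3=9.
Step 43. [r9c3∈{7}] r9c3 is down to just 7. So r9c3=7.
Step 44. [r7c9∈{2}] r7c9 has the single candidate 2, so r7c9=2.
Step 45. [r8c6∈{3}] only 3 remains possible at r8c6, so r8c6=3.
Step 46. [r6c9∈{1}] r6c9 has the single candidate 1, so r6c9=1.
Step 47. [r7c4∈{6}] r7c4's peers cover all but 6, so r7c4=6.
Step 48. [r3c5∈{7}] r3c5's peers cover all but 7. So r3c5=7.
Step 49. [r2c3∈{2}] r2c3 has the single candidate 2. So r2c3=2.

Answer: 1 5 8 3 9 2 7 4 6 / 3 7 2 8 6 4 1 9 5 / 4 9 6 5 7 1 3 2 8 / 8 2 3 7 1 6 9 5 4 / 7 1 9 4 8 5 2 6 3 / 5 6 4 2 3 9 8 7 1 / 9 3 1 6 4 7 5 8 2 / 6 8 5 9 2 3 4 1 7 / 2 4 7 1 5 8 6 3 9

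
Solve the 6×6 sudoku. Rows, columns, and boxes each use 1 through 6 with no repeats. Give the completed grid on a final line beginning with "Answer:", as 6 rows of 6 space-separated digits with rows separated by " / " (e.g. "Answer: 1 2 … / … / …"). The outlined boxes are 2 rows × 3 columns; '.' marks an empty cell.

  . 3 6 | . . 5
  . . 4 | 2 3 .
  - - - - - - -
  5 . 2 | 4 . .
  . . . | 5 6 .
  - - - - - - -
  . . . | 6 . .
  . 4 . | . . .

Step 1. [r3c5∈{1}] nothing but 1 survives at r3c5 ⇒ r3c5=1.
Step 2. [r2c1∈{1}] only 1 remains possible at r2c1. So r2c1=1.
Step 3. [r5c2∈{1,2,5}] r5c2 is the only open cell in col 2 admitting 2 ⇒ r5c2=2.
Step 4. [r5c1∈{3}] r5c1 is down to just 3. So r5c1=3.
Step 5. [r4c3∈{1,3}] in col 3, 3 fits only at r4c3. So r4c3=3.
Step 6. [r5c6∈{1,4}] 4 has one home in col 6: r5c6, so r5c6=4.
Step 7. [r6c6∈{1,2,3}] col 6 places 1 nowhere but r6c6. So r6c6=1.
Step 8. [r5c5∈{5}] nothing but 5 survives at r5c5. So r5c5=5.
Step 9. [r5c3∈{1}] nothing but 1 survives at r5c3. So r5c3=1.
Step 10. [r1c5∈{4}] r1c5 has the single candidate 4 ⇒ r1c5=4.
Step 11. [r4c6∈{2}] nothing but 2 survives at r4c6 ⇒ r4c6=2.
Step 12. [r3c6∈{3}] nothing but 3 survives at r3c6. So r3c6=3.
Step 13. [r6c5∈{2}] r6c5 has the single candidate 2 ⇒ r6c5=2.
Step 14. [r6c1∈{6}] r6c1's peers cover all but 6 ⇒ r6c1=6.
Step 15. [r1c4∈{1}] r1c4 has the single candidate 1, so r1c4=1.
Step 16. [r4c2∈{1}] r4c2's peers cover all but 1. So r4c2=1.
Step 17. [r6c4∈{3}] r6c4's peers cover all but 3 ⇒ r6c4=3.
Step 18. [r3c2∈{6}] only 6 remains possible at r3c2 ⇒ r3c2=6.
Step 19. [r4c1∈{4}] r4c1 is down to just 4. So r4c1=4.
Step 20. [r6c3∈{5}] only 5 remains possible at r6c3. So r6c3=5.
Step 21. [r2c2∈{5}] r2c2 is down to just 5. So r2c2=5.
Step 22. [r2c6∈{6}] only 6 remains possible at r2c6 ⇒ r2c6=6.
Step 23. [r1c1∈{2}] nothing but 2 survives at r1c1 ⇒ r1c1=2.

Answer: 2 3 6 1 4 5 / 1 5 4 2 3 6 / 5 6 2 4 1 3 / 4 1 3 5 6 2 / 3 2 1 6 5 4 / 6 4 5 3 2 1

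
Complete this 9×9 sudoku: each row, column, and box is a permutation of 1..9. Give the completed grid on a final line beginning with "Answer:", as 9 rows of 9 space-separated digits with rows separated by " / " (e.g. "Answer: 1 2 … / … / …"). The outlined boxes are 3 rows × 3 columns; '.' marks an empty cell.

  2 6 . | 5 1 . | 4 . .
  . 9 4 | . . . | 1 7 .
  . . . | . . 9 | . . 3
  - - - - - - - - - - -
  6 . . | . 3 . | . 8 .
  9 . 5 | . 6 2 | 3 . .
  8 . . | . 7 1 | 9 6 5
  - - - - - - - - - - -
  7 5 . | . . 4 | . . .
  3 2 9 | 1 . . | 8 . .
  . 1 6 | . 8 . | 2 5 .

Step 1. [r4c9∈{1,2,4,7}] across box 6, 2 lands solely at r4c9, so r4c9=2.
Step 2. [r7c5∈{2,9}] r7c5 is the only open cell in col 5 admitting 9. So r7c5=9.
Step 3. [r3c2∈{7,8}] col 2 places 8 nowhere but r3c2. So r3c2=8.
Step 4. [r7c4∈{2,3,6}] r7c4 is the only open cell in row 7 admitting 2. So r7c4=2.
Step 5. [r8c6∈{5,6,7}] 6 has one home in box 8: r8c6. So r8c6=6.
Step 6. [r6c4∈{4}] only 4 remains possible at r6c4 ⇒ r6c4=4.
Step 7. [r1c3∈{3,7}] r1c3 is the only open cell in box 1 admitting 3, so r1c3=3.
Step 8. [r8c8∈{4}] r8c8 is down to just 4 ⇒ r8c8=4.
Step 9. [r5c9∈{1,4,7}] r5c9 is the only open cell in col 9 admitting 4. So r5c9=4.
Step 10. [r3c3∈{1,7}] box 1 places 7 nowhere but r3c3, so r3c3=7.
Step 11. [r9c4∈{3,7}] across col 4, 7 lands solely at r9c4, so r9c4=7.
Step 12. [r2c4∈{3,6,8}] r2c4 is the only open cell in col 4 admitting 3 ⇒ r2c4=3.
Step 13. [r2c9∈{6,8}] in row 2, 6 fits only at r2c9. So r2c9=6.
Step 14. [r1c9∈{8,9}] r1c9 is the only open cell in col 9 admitting 8. So r1c9=8.
Step 15. [r2c1∈{5}] only 5 remains possible at r2c1. So r2c1=5.
Step 16. [r4c2∈{4,7}] 4 has one home in row 4: r4c2, so r4c2=4.
Step 17. [r3c8∈{2}] nothing but 2 survives at r3c8. So r3c8=2.
Step 18. [r5c8∈{1}] r5c8's peers cover all but 1. So r5c8=1.
Step 19. [r9c9∈{9}] nothing but 9 survives at r9c9 ⇒ r9c9=9.
Step 20. [r3c1∈{1}] nothing but 1 survives at r3c1 ⇒ r3c1=1.
Step 21. [r6c3∈{2}] nothing but 2 survives at r6c3. So r6c3=2.
Step 22. [r9c6∈{3}] nothing but 3 survives at r9c6, so r9c6=3.
Step 23. [r3c5∈{4}] r3c5 is down to just 4 ⇒ r3c5=4.
Step 24. [r7c3∈{8}] only 8 remains possible at r7c3. So r7c3=8.
Step 25. [r4c3∈{1}] only 1 remains possible at r4c3, so r4c3=1.
Step 26. [r2c6∈{8}] r2c6 is down to just 8. So r2c6=8.
Step 27. [r3c4∈{6}] r3c4 has the single candidate 6, so r3c4=6.
Step 28. [r6c2∈{3}] nothing but 3 survives at r6c2. So r6c2=3.
Step 29. [r4c7∈{7}] only 7 remains possible at r4c7. So r4c7=7.
Step 30. [r4c4∈{9}] only 9 remains possible at r4c4. So r4c4=9.
Step 31. [r3c7∈{5}] r3c7's peers cover all but 5 ⇒ r3c7=5.
Step 32. [r1c8∈{9}] r1c8 is down to just 9. So r1c8=9.
Step 33. [r7c9∈{1}] only 1 remains possible at r7c9. So r7c9=1.
Step 34. [r8c9∈{7}] r8c9's peers cover all but 7. So r8c9=7.
Step 35. [r2c5∈{2}] nothing but 2 survives at r2c5. So r2c5=2.
Step 36. [r5c2∈{7}] r5c2 has the single candidate 7, so r5c2=7.
Step 37. [r7c8∈{3}] only 3 remains possible at r7c8 ⇒ r7c8=3.
Step 38. [r4c6∈{5}] nothing but 5 survives at r4c6, so r4c6=5.
Step 39. [r5c4∈{8}] only 8 remains possible at r5c4 ⇒ r5c4=8.
Step 40. [r8c5∈{5}] only 5 remains possible at r8c5. So r8c5=5.
Step 41. [r7c7∈{6}] r7c7's peers cover all but 6, so r7c7=6.
Step 42. [r1c6∈{7}] r1c6 has the single candidate 7. So r1c6=7.
Step 43. [r9c1∈{4}] nothing but 4 survives at r9c1. So r9c1=4.

Answer: 2 6 3 5 1 7 4 9 8 / 5 9 4 3 2 8 1 7 6 / 1 8 7 6 4 9 5 2 3 / 6 4 1 9 3 5 7 8 2 / 9 7 5 8 6 2 3 1 4 / 8 3 2 4 7 1 9 6 5 / 7 5 8 2 9 4 6 3 1 / 3 2 9 1 5 6 8 4 7 / 4 1 6 7 8 3 2 5 9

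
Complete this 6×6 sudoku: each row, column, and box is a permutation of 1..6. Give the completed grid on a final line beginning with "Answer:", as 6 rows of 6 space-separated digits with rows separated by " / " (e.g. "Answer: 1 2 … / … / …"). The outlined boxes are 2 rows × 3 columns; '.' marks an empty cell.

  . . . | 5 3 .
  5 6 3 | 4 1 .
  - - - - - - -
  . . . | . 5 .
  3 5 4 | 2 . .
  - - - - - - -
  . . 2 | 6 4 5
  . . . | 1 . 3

Step 1. [r1c3∈{1}] r1c3's peers cover all but 1. So r1c3=1.
Step 2. [r1c6∈{2,6}] row 1 places 6 nowhere but r1c6. So r1c6=6.
Step 3. [r3c3∈{6}] nothing but 6 survives at r3c3, so r3c3=6.
Step 4. [r6c2∈{4}] r6c2 has the single candidate 4. So r6c2=4.
Step 5. [r5c1∈{1}] r5c1 is down to just 1. So r5c1=1.
Step 6. [r3c1∈{2}] r3c1's peers cover all but 2 ⇒ r3c1=2.
Step 7. [r3c2∈{1}] r3c2 has the single candidate 1. So r3c2=1.
Step 8. [r4c5∈{6}] nothing but 6 survives at r4c5 ⇒ r4c5=6.
Step 9. [r6c5∈{2}] r6c5's peers cover all but 2. So r6c5=2.
Step 10. [r3c6∈{4}] r3c6's peers cover all but 4 ⇒ r3c6=4.
Step 11. [r1c2∈{2}] only 2 remains possible at r1c2, so r1c2=2.
Step 12. [r2c6∈{2}] r2c6's peers cover all but 2, so r2c6=2.
Step 13. [r1c1∈{4}] only 4 remains possible at r1c1, so r1c1=4.
Step 14. [r5c2∈{3}] r5c2's peers cover all but 3, so r5c2=3.
Step 15. [r3c4∈{3}] only 3 remains possible at r3c4 ⇒ r3c4=3.
Step 16. [r6c3∈{5}] only 5 remains possible at r6c3, so r6c3=5.
Step 17. [r4c6∈{1}] nothing but 1 survives at r4c6, so r4c6=1.
Step 18. [r6c1∈{6}] r6c1's peers cover all but 6. So r6c1=6.

Answer: 4 2 1 5 3 6 / 5 6 3 4 1 2 / 2 1 6 3 5 4 / 3 5 4 2 6 1 / 1 3 2 6 4 5 / 6 4 5 1 2 3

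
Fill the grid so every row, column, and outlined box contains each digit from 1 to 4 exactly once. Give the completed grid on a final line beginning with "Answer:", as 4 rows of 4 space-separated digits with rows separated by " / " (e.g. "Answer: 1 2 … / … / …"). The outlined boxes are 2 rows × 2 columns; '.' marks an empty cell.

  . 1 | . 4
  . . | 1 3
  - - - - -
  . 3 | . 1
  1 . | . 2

Step 1. [r4c2∈{4}] only 4 remains possible at r4c2 ⇒ r4c2=4.
Step 2. [r2c2∈{2}] r2c2 is down to just 2, so r2c2=2.
Step 3. [r3c3∈{4}] r3c3 is down to just 4. So r3c3=4.
Step 4. [r4c3∈{3}] r4c3 has the single candidate 3 ⇒ r4c3=3.
Step 5. [r3c1∈{2}] r3c1 has the single candidate 2 ⇒ r3c1=2.
Step 6. [r1c1∈{3}] r1c1 has the single candidate 3, so r1c1=3.
Step 7. [r1c3∈{2}] r1c3 has the single candidate 2 ⇒ r1c3=2.
Step 8. [r2c1∈{4}] only 4 remains possible at r2c1, so r2c1=4.

Answer: 3 1 2 4 / 4 2 1 3 / 2 3 4 1 / 1 4 3 2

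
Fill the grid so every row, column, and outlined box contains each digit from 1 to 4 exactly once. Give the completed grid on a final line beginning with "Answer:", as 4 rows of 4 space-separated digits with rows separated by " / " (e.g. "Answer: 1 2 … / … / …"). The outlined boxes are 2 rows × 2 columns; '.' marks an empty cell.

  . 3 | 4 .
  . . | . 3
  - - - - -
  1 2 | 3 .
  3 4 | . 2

Step 1. [r2c3∈{1,2}] r2c3 is the only open cell in col 3 admitting 2, so r2c3=2.
Step 2. [r2c2∈{1}] r2c2 is down to just 1, so r2c2=1.
Step 3. [r1c4∈{1}] nothing but 1 survives at r1c4. So r1c4=1.
Step 4. [r3c4∈{4}] only 4 remains possible at r3c4, so r3c4=4.
Step 5. [r2c1∈{4}] only 4 remains possible at r2c1, so r2c1=4.
Step 6. [r1c1∈{2}] nothing but 2 survives at r1c1. So r1c1=2.
Step 7. [r4c3∈{1}] nothing but 1 survives at r4c3. So r4c3=1.

Answer: 2 3 4 1 / 4 1 2 3 / 1 2 3 4 / 3 4 1 2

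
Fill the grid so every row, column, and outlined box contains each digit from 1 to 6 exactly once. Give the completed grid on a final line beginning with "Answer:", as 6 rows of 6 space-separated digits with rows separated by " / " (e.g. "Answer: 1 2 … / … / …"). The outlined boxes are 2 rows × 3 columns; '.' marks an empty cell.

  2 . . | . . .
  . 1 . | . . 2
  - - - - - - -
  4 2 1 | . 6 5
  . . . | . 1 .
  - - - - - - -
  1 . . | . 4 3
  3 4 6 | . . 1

Step 1. [r1c4∈{1,3,4,5,6}] in row 1, 1 fits only at r1c4. So r1c4=1.
Step 2. [r4c4∈{2,3,4}] row 4 places 2 nowhere but r4c4 ⇒ r4c4=2.
Step 3. [r2c4∈{3,4,5,6}] 4 has one home in col 4: r2c4, so r2c4=4.
Step 4. [r5c2∈{5}] r5c2 has the single candidate 5 ⇒ r5c2=5.
Step 5. [r2c1∈{5,6}] r2c1 is the only open cell in row 2 admitting 6, so r2c1=6.
Step 6. [r1c2∈{3}] nothing but 3 survives at r1c2. So r1c2=3.
Step 7. [r1c5∈{5}] only 5 remains possible at r1c5. So r1c5=5.
Step 8. [r2c3∈{5}] only 5 remains possible at r2c3 ⇒ r2c3=5.
Step 9. [r1c3∈{4}] nothing but 4 survives at r1c3. So r1c3=4.
Step 10. [r5c4∈{6}] r5c4 has the single candidate 6 ⇒ r5c4=6.
Step 11. [r1c6∈{6}] nothing but 6 survives at r1c6, so r1c6=6.
Step 12. [r6c4∈{5}] r6c4 has the single candidate 5, so r6c4=5.
Step 13. [r2c5∈{3}] r2c5 is down to just 3 ⇒ r2c5=3.
Step 14. [r4c6∈{4}] only 4 remains possible at r4c6, so r4c6=4.
Step 15. [r5c3∈{2}] only 2 remains possible at r5c3 ⇒ r5c3=2.
Step 16. [r6c5∈{2}] only 2 remains possible at r6c5 ⇒ r6c5=2.
Step 17. [r4c2∈{6}] r4c2's peers cover all but 6 ⇒ r4c2=6.
Step 18. [r4c3∈{3}] r4c3 is down to just 3, so r4c3=3.
Step 19. [r4c1∈{5}] r4c1's peers cover all but 5, so r4c1=5.
Step 20. [r3c4∈{3}] only 3 remains possible at r3c4, so r3c4=3.

Answer: 2 3 4 1 5 6 / 6 1 5 4 3 2 / 4 2 1 3 6 5 / 5 6 3 2 1 4 / 1 5 2 6 4 3 / 3 4 6 5 2 1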